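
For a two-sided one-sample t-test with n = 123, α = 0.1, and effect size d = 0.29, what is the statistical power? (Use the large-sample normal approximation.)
Power ≈ 0.94

Power calculation (one-sample t-test, normal approximation):
z_β = d · √n - z_{α/2}
z_β = 0.29 · √123 - 1.645
z_β = 0.29 · 11.091 - 1.645
z_β = 1.571

Power = Φ(z_β) = Φ(1.571) ≈ 0.942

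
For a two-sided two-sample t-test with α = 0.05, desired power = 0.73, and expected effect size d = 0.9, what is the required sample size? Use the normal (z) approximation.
n = 17 per group

Sample size formula (two-sample t-test, normal approximation):
n = 2 · ((z_{α/2} + z_β) / d)²

z_{α/2} = 1.960 (for α = 0.05, two-sided)
z_β = 0.613 (for power = 0.73)
d = 0.9

n = 2 · ((1.960 + 0.613) / 0.9)²
n = 2 · (2.859)²
n ≈ 16.35
Round up to the next whole number: n = 17 per group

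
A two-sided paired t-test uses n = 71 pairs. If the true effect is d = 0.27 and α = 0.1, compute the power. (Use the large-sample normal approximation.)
Power ≈ 0.74

Power calculation (paired t-test, normal approximation):
z_β = d · √n - z_{α/2}
z_β = 0.27 · √71 - 1.645
z_β = 0.27 · 8.426 - 1.645
z_β = 0.630

Power = Φ(z_β) = Φ(0.630) ≈ 0.736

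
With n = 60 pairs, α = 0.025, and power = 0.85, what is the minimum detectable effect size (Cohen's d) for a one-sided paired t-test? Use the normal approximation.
d ≈ 0.39

Minimum detectable effect (paired t-test, normal approximation):
d = (z_α + z_β) / √n
d = (1.960 + 1.036) / √60
d = 2.996 / 7.746
d ≈ 0.39

By Cohen's convention (0.2 small / 0.5 medium / 0.8 large): small effect.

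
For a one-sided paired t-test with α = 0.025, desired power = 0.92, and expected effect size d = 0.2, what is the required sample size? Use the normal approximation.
n = 284 pairs

Sample size formula (paired t-test, normal approximation):
n = ((z_α + z_β) / d)²

z_α = 1.960 (for α = 0.025, one-sided)
z_β = 1.405 (for power = 0.92)
d = 0.2

n = ((1.960 + 1.405) / 0.2)²
n = (16.825)²
n ≈ 283.08
Round up to the next whole number: n = 284 pairs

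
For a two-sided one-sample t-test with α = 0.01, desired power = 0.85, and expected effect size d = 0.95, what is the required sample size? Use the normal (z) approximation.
n = 15

Sample size formula (one-sample t-test, normal approximation):
n = ((z_{α/2} + z_β) / d)²

z_{α/2} = 2.576 (for α = 0.01, two-sided)
z_β = 1.036 (for power = 0.85)
d = 0.95

n = ((2.576 + 1.036) / 0.95)²
n = (3.802)²
n ≈ 14.46
Round up to the next whole number: n = 15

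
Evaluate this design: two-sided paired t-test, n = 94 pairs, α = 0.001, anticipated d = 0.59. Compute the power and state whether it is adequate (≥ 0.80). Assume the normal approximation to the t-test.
Power ≈ 0.99; the study is adequately powered (power ≥ 0.80)

Power calculation (paired t-test, normal approximation):
z_β = d · √n - z_{α/2}
z_β = 0.59 · √94 - 3.291
z_β = 0.59 · 9.695 - 3.291
z_β = 2.430

Power = Φ(z_β) = Φ(2.430) ≈ 0.992

Effect size d = 0.59 is medium by Cohen's convention (0.2/0.5/0.8).

Threshold: power ≥ 0.80 is conventionally adequate.
Power ≈ 0.99 → the study is adequately powered (power ≥ 0.80).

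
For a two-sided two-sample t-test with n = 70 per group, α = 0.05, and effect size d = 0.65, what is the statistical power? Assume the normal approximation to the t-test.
Power ≈ 0.97

Power calculation (two-sample t-test, normal approximation):
z_β = d · √(n/2) - z_{α/2}
z_β = 0.65 · √(70/2) - 1.960
z_β = 0.65 · 5.916 - 1.960
z_β = 1.885

Power = Φ(z_β) = Φ(1.885) ≈ 0.970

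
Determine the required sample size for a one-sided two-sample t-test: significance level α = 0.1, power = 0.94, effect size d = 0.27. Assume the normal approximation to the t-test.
n = 221 per group

Sample size formula (two-sample t-test, normal approximation):
n = 2 · ((z_α + z_β) / d)²

z_α = 1.282 (for α = 0.1, one-sided)
z_β = 1.555 (for power = 0.94)
d = 0.27

n = 2 · ((1.282 + 1.555) / 0.27)²
n = 2 · (10.507)²
n ≈ 220.79
Round up to the next whole number: n = 221 per group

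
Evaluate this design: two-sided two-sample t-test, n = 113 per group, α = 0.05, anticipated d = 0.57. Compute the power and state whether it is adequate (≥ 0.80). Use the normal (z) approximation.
Power ≈ 0.99; the study is adequately powered (power ≥ 0.80)

Power calculation (two-sample t-test, normal approximation):
z_β = d · √(n/2) - z_{α/2}
z_β = 0.57 · √(113/2) - 1.960
z_β = 0.57 · 7.517 - 1.960
z_β = 2.325

Power = Φ(z_β) = Φ(2.325) ≈ 0.990

Effect size d = 0.57 is medium by Cohen's convention (0.2/0.5/0.8).

Threshold: power ≥ 0.80 is conventionally adequate.
Power ≈ 0.99 → the study is adequately powered (power ≥ 0.80).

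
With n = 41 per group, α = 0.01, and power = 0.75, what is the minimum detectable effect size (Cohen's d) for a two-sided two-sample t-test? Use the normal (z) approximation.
d ≈ 0.72

Minimum detectable effect (two-sample t-test, normal approximation):
d = (z_{α/2} + z_β) / √(n/2)
d = (2.576 + 0.674) / √(41/2)
d = 3.250 / 4.528
d ≈ 0.72

By Cohen's convention (0.2 small / 0.5 medium / 0.8 large): medium effect.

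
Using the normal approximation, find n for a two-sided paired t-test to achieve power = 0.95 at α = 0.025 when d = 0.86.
n = 21 pairs

Sample size formula (paired t-test, normal approximation):
n = ((z_{α/2} + z_β) / d)²

z_{α/2} = 2.241 (for α = 0.025, two-sided)
z_β = 1.645 (for power = 0.95)
d = 0.86

n = ((2.241 + 1.645) / 0.86)²
n = (4.519)²
n ≈ 20.42
Round up to the next whole number: n = 21 pairs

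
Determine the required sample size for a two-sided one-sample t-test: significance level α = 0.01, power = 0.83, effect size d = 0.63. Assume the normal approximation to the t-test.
n = 32

Sample size formula (one-sample t-test, normal approximation):
n = ((z_{α/2} + z_β) / d)²

z_{α/2} = 2.576 (for α = 0.01, two-sided)
z_β = 0.954 (for power = 0.83)
d = 0.63

n = ((2.576 + 0.954) / 0.63)²
n = (5.603)²
n ≈ 31.39
Round up to the next whole number: n = 32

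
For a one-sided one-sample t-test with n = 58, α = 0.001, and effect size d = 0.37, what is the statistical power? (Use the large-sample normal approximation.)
Power ≈ 0.39

Power calculation (one-sample t-test, normal approximation):
z_β = d · √n - z_α
z_β = 0.37 · √58 - 3.090
z_β = 0.37 · 7.616 - 3.090
z_β = -0.272

Power = Φ(z_β) = Φ(-0.272) ≈ 0.393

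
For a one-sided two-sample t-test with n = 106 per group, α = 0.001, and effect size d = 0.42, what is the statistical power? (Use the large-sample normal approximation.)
Power ≈ 0.49

Power calculation (two-sample t-test, normal approximation):
z_β = d · √(n/2) - z_α
z_β = 0.42 · √(106/2) - 3.090
z_β = 0.42 · 7.280 - 3.090
z_β = -0.033

Power = Φ(z_β) = Φ(-0.033) ≈ 0.487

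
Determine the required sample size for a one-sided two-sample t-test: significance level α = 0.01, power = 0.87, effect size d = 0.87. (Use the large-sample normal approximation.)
n = 32 per group

Sample size formula (two-sample t-test, normal approximation):
n = 2 · ((z_α + z_β) / d)²

z_α = 2.326 (for α = 0.01, one-sided)
z_β = 1.126 (for power = 0.87)
d = 0.87

n = 2 · ((2.326 + 1.126) / 0.87)²
n = 2 · (3.968)²
n ≈ 31.49
Round up to the next whole number: n = 32 per group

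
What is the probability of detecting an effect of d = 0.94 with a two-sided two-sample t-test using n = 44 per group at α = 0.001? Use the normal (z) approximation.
Power ≈ 0.87

Power calculation (two-sample t-test, normal approximation):
z_β = d · √(n/2) - z_{α/2}
z_β = 0.94 · √(44/2) - 3.291
z_β = 0.94 · 4.690 - 3.291
z_β = 1.118

Power = Φ(z_β) = Φ(1.118) ≈ 0.868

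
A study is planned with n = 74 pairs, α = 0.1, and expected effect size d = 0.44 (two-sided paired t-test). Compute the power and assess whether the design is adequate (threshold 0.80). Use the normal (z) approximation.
Power ≈ 0.98; the study is adequately powered (power ≥ 0.80)

Power calculation (paired t-test, normal approximation):
z_β = d · √n - z_{α/2}
z_β = 0.44 · √74 - 1.645
z_β = 0.44 · 8.602 - 1.645
z_β = 2.140

Power = Φ(z_β) = Φ(2.140) ≈ 0.984

Effect size d = 0.44 is small by Cohen's convention (0.2/0.5/0.8).

Threshold: power ≥ 0.80 is conventionally adequate.
Power ≈ 0.98 → the study is adequately powered (power ≥ 0.80).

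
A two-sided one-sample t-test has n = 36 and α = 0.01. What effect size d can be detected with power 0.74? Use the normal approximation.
d ≈ 0.54

Minimum detectable effect (one-sample t-test, normal approximation):
d = (z_{α/2} + z_β) / √n
d = (2.576 + 0.643) / √36
d = 3.219 / 6.000
d ≈ 0.54

By Cohen's convention (0.2 small / 0.5 medium / 0.8 large): medium effect.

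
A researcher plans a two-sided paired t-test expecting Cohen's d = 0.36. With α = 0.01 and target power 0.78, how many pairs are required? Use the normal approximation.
n = 87 pairs

Sample size formula (paired t-test, normal approximation):
n = ((z_{α/2} + z_β) / d)²

z_{α/2} = 2.576 (for α = 0.01, two-sided)
z_β = 0.772 (for power = 0.78)
d = 0.36

n = ((2.576 + 0.772) / 0.36)²
n = (9.300)²
n ≈ 86.49
Round up to the next whole number: n = 87 pairs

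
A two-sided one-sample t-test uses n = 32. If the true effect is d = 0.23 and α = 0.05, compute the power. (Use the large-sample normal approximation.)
Power ≈ 0.25

Power calculation (one-sample t-test, normal approximation):
z_β = d · √n - z_{α/2}
z_β = 0.23 · √32 - 1.960
z_β = 0.23 · 5.657 - 1.960
z_β = -0.659

Power = Φ(z_β) = Φ(-0.659) ≈ 0.255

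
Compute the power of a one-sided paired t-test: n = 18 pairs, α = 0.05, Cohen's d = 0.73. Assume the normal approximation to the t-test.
Power ≈ 0.93

Power calculation (paired t-test, normal approximation):
z_β = d · √n - z_α
z_β = 0.73 · √18 - 1.645
z_β = 0.73 · 4.243 - 1.645
z_β = 1.452

Power = Φ(z_β) = Φ(1.452) ≈ 0.927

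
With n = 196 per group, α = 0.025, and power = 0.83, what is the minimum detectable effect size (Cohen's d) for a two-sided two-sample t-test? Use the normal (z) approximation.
d ≈ 0.32

Minimum detectable effect (two-sample t-test, normal approximation):
d = (z_{α/2} + z_β) / √(n/2)
d = (2.241 + 0.954) / √(196/2)
d = 3.196 / 9.899
d ≈ 0.32

By Cohen's convention (0.2 small / 0.5 medium / 0.8 large): small effect.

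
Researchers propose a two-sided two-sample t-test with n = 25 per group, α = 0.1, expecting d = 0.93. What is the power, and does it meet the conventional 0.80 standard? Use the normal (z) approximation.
Power ≈ 0.95; the study is adequately powered (power ≥ 0.80)

Power calculation (two-sample t-test, normal approximation):
z_β = d · √(n/2) - z_{α/2}
z_β = 0.93 · √(25/2) - 1.645
z_β = 0.93 · 3.536 - 1.645
z_β = 1.643

Power = Φ(z_β) = Φ(1.643) ≈ 0.950

Effect size d = 0.93 is large by Cohen's convention (0.2/0.5/0.8).

Threshold: power ≥ 0.80 is conventionally adequate.
Power ≈ 0.95 → the study is adequately powered (power ≥ 0.80).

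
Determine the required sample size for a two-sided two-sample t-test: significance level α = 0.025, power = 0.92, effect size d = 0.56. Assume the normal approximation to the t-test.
n = 85 per group

Sample size formula (two-sample t-test, normal approximation):
n = 2 · ((z_{α/2} + z_β) / d)²

z_{α/2} = 2.241 (for α = 0.025, two-sided)
z_β = 1.405 (for power = 0.92)
d = 0.56

n = 2 · ((2.241 + 1.405) / 0.56)²
n = 2 · (6.511)²
n ≈ 84.79
Round up to the next whole number: n = 85 per group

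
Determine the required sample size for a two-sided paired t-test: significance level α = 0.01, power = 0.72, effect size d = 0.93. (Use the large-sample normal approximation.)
n = 12 pairs

Sample size formula (paired t-test, normal approximation):
n = ((z_{α/2} + z_β) / d)²

z_{α/2} = 2.576 (for α = 0.01, two-sided)
z_β = 0.583 (for power = 0.72)
d = 0.93

n = ((2.576 + 0.583) / 0.93)²
n = (3.397)²
n ≈ 11.54
Round up to the next whole number: n = 12 pairs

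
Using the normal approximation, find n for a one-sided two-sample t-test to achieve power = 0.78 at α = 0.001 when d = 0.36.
n = 231 per group

Sample size formula (two-sample t-test, normal approximation):
n = 2 · ((z_α + z_β) / d)²

z_α = 3.090 (for α = 0.001, one-sided)
z_β = 0.772 (for power = 0.78)
d = 0.36

n = 2 · ((3.090 + 0.772) / 0.36)²
n = 2 · (10.728)²
n ≈ 230.18
Round up to the next whole number: n = 231 per group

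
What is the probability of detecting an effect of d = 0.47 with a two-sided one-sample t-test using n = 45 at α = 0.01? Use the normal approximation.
Power ≈ 0.72

Power calculation (one-sample t-test, normal approximation):
z_β = d · √n - z_{α/2}
z_β = 0.47 · √45 - 2.576
z_β = 0.47 · 6.708 - 2.576
z_β = 0.577

Power = Φ(z_β) = Φ(0.577) ≈ 0.718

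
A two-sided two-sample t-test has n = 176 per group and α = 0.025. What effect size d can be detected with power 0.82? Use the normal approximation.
d ≈ 0.34

Minimum detectable effect (two-sample t-test, normal approximation):
d = (z_{α/2} + z_β) / √(n/2)
d = (2.241 + 0.915) / √(176/2)
d = 3.157 / 9.381
d ≈ 0.34

By Cohen's convention (0.2 small / 0.5 medium / 0.8 large): small effect.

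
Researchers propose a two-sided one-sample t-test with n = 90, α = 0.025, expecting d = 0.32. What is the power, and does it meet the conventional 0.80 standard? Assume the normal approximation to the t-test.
Power ≈ 0.79; the study is underpowered (power < 0.80)

Power calculation (one-sample t-test, normal approximation):
z_β = d · √n - z_{α/2}
z_β = 0.32 · √90 - 2.241
z_β = 0.32 · 9.487 - 2.241
z_β = 0.794

Power = Φ(z_β) = Φ(0.794) ≈ 0.787

Effect size d = 0.32 is small by Cohen's convention (0.2/0.5/0.8).

Threshold: power ≥ 0.80 is conventionally adequate.
Power ≈ 0.79 → the study is underpowered (power < 0.80).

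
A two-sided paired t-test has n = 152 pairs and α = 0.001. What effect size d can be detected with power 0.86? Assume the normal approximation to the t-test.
d ≈ 0.35

Minimum detectable effect (paired t-test, normal approximation):
d = (z_{α/2} + z_β) / √n
d = (3.291 + 1.080) / √152
d = 4.371 / 12.329
d ≈ 0.35

By Cohen's convention (0.2 small / 0.5 medium / 0.8 large): small effect.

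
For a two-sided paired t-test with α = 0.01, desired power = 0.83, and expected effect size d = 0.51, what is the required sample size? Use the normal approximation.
n = 48 pairs

Sample size formula (paired t-test, normal approximation):
n = ((z_{α/2} + z_β) / d)²

z_{α/2} = 2.576 (for α = 0.01, two-sided)
z_β = 0.954 (for power = 0.83)
d = 0.51

n = ((2.576 + 0.954) / 0.51)²
n = (6.922)²
n ≈ 47.91
Round up to the next whole number: n = 48 pairs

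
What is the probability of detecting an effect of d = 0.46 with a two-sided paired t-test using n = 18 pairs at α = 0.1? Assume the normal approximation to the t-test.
Power ≈ 0.62

Power calculation (paired t-test, normal approximation):
z_β = d · √n - z_{α/2}
z_β = 0.46 · √18 - 1.645
z_β = 0.46 · 4.243 - 1.645
z_β = 0.307

Power = Φ(z_β) = Φ(0.307) ≈ 0.620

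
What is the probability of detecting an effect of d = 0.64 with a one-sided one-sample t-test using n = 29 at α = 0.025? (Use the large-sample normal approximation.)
Power ≈ 0.93

Power calculation (one-sample t-test, normal approximation):
z_β = d · √n - z_α
z_β = 0.64 · √29 - 1.960
z_β = 0.64 · 5.385 - 1.960
z_β = 1.487

Power = Φ(z_β) = Φ(1.487) ≈ 0.931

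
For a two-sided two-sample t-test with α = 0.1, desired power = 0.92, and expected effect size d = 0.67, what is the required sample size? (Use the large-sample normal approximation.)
n = 42 per group

Sample size formula (two-sample t-test, normal approximation):
n = 2 · ((z_{α/2} + z_β) / d)²

z_{α/2} = 1.645 (for α = 0.1, two-sided)
z_β = 1.405 (for power = 0.92)
d = 0.67

n = 2 · ((1.645 + 1.405) / 0.67)²
n = 2 · (4.552)²
n ≈ 41.44
Round up to the next whole number: n = 42 per group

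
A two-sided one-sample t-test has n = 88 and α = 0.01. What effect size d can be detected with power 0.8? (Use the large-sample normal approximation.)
d ≈ 0.36

Minimum detectable effect (one-sample t-test, normal approximation):
d = (z_{α/2} + z_β) / √n
d = (2.576 + 0.842) / √88
d = 3.417 / 9.381
d ≈ 0.36

By Cohen's convention (0.2 small / 0.5 medium / 0.8 large): small effect.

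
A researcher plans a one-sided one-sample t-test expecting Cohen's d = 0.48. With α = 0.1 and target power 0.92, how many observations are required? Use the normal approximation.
n = 32

Sample size formula (one-sample t-test, normal approximation):
n = ((z_α + z_β) / d)²

z_α = 1.282 (for α = 0.1, one-sided)
z_β = 1.405 (for power = 0.92)
d = 0.48

n = ((1.282 + 1.405) / 0.48)²
n = (5.598)²
n ≈ 31.34
Round up to the next whole number: n = 32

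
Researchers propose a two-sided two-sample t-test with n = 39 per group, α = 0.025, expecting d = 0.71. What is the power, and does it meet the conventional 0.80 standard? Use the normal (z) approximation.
Power ≈ 0.81; the study is adequately powered (power ≥ 0.80)

Power calculation (two-sample t-test, normal approximation):
z_β = d · √(n/2) - z_{α/2}
z_β = 0.71 · √(39/2) - 2.241
z_β = 0.71 · 4.416 - 2.241
z_β = 0.894

Power = Φ(z_β) = Φ(0.894) ≈ 0.814

Effect size d = 0.71 is medium by Cohen's convention (0.2/0.5/0.8).

Threshold: power ≥ 0.80 is conventionally adequate.
Power ≈ 0.81 → the study is adequately powered (power ≥ 0.80).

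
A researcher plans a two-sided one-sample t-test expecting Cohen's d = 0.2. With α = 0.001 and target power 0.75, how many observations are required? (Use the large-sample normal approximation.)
n = 394

Sample size formula (one-sample t-test, normal approximation):
n = ((z_{α/2} + z_β) / d)²

z_{α/2} = 3.291 (for α = 0.001, two-sided)
z_β = 0.674 (for power = 0.75)
d = 0.2

n = ((3.291 + 0.674) / 0.2)²
n = (19.825)²
n ≈ 393.03
Round up to the next whole number: n = 394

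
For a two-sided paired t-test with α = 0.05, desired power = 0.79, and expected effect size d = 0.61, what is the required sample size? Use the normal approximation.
n = 21 pairs

Sample size formula (paired t-test, normal approximation):
n = ((z_{α/2} + z_β) / d)²

z_{α/2} = 1.960 (for α = 0.05, two-sided)
z_β = 0.806 (for power = 0.79)
d = 0.61

n = ((1.960 + 0.806) / 0.61)²
n = (4.534)²
n ≈ 20.56
Round up to the next whole number: n = 21 pairs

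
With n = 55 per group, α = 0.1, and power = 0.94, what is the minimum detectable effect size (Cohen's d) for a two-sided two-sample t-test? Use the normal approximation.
d ≈ 0.61

Minimum detectable effect (two-sample t-test, normal approximation):
d = (z_{α/2} + z_β) / √(n/2)
d = (1.645 + 1.555) / √(55/2)
d = 3.200 / 5.244
d ≈ 0.61

By Cohen's convention (0.2 small / 0.5 medium / 0.8 large): medium effect.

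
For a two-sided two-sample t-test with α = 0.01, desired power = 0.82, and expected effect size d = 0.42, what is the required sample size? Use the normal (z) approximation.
n = 139 per group

Sample size formula (two-sample t-test, normal approximation):
n = 2 · ((z_{α/2} + z_β) / d)²

z_{α/2} = 2.576 (for α = 0.01, two-sided)
z_β = 0.915 (for power = 0.82)
d = 0.42

n = 2 · ((2.576 + 0.915) / 0.42)²
n = 2 · (8.312)²
n ≈ 138.18
Round up to the next whole number: n = 139 per group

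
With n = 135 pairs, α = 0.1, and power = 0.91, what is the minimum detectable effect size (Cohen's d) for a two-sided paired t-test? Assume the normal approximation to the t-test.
d ≈ 0.26

Minimum detectable effect (paired t-test, normal approximation):
d = (z_{α/2} + z_β) / √n
d = (1.645 + 1.341) / √135
d = 2.986 / 11.619
d ≈ 0.26

By Cohen's convention (0.2 small / 0.5 medium / 0.8 large): small effect.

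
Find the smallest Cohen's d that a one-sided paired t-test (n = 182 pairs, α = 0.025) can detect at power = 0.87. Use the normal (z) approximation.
d ≈ 0.23

Minimum detectable effect (paired t-test, normal approximation):
d = (z_α + z_β) / √n
d = (1.960 + 1.126) / √182
d = 3.086 / 13.491
d ≈ 0.23

By Cohen's convention (0.2 small / 0.5 medium / 0.8 large): small effect.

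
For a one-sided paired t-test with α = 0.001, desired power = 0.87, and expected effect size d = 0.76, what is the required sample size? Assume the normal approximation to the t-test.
n = 31 pairs

Sample size formula (paired t-test, normal approximation):
n = ((z_α + z_β) / d)²

z_α = 3.090 (for α = 0.001, one-sided)
z_β = 1.126 (for power = 0.87)
d = 0.76

n = ((3.090 + 1.126) / 0.76)²
n = (5.547)²
n ≈ 30.77
Round up to the next whole number: n = 31 pairs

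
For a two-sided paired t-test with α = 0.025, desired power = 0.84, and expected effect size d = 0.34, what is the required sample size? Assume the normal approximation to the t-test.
n = 91 pairs

Sample size formula (paired t-test, normal approximation):
n = ((z_{α/2} + z_β) / d)²

z_{α/2} = 2.241 (for α = 0.025, two-sided)
z_β = 0.994 (for power = 0.84)
d = 0.34

n = ((2.241 + 0.994) / 0.34)²
n = (9.515)²
n ≈ 90.54
Round up to the next whole number: n = 91 pairs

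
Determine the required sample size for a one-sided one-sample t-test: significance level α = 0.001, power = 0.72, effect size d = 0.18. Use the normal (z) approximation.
n = 417

Sample size formula (one-sample t-test, normal approximation):
n = ((z_α + z_β) / d)²

z_α = 3.090 (for α = 0.001, one-sided)
z_β = 0.583 (for power = 0.72)
d = 0.18

n = ((3.090 + 0.583) / 0.18)²
n = (20.406)²
n ≈ 416.40
Round up to the next whole number: n = 417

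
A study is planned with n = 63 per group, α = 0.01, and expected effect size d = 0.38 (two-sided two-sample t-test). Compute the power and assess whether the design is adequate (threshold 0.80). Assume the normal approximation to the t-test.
Power ≈ 0.33; the study is underpowered (power < 0.80)

Power calculation (two-sample t-test, normal approximation):
z_β = d · √(n/2) - z_{α/2}
z_β = 0.38 · √(63/2) - 2.576
z_β = 0.38 · 5.612 - 2.576
z_β = -0.443

Power = Φ(z_β) = Φ(-0.443) ≈ 0.329

Effect size d = 0.38 is small by Cohen's convention (0.2/0.5/0.8).

Threshold: power ≥ 0.80 is conventionally adequate.
Power ≈ 0.33 → the study is underpowered (power < 0.80).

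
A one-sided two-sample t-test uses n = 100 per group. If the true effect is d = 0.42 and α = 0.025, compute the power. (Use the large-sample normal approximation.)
Power ≈ 0.84

Power calculation (two-sample t-test, normal approximation):
z_β = d · √(n/2) - z_α
z_β = 0.42 · √(100/2) - 1.960
z_β = 0.42 · 7.071 - 1.960
z_β = 1.010

Power = Φ(z_β) = Φ(1.010) ≈ 0.844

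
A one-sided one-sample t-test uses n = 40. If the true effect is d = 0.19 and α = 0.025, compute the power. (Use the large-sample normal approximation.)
Power ≈ 0.22

Power calculation (one-sample t-test, normal approximation):
z_β = d · √n - z_α
z_β = 0.19 · √40 - 1.960
z_β = 0.19 · 6.325 - 1.960
z_β = -0.758

Power = Φ(z_β) = Φ(-0.758) ≈ 0.224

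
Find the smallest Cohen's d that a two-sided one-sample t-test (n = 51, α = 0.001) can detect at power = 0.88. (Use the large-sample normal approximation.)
d ≈ 0.63

Minimum detectable effect (one-sample t-test, normal approximation):
d = (z_{α/2} + z_β) / √n
d = (3.291 + 1.175) / √51
d = 4.466 / 7.141
d ≈ 0.63

By Cohen's convention (0.2 small / 0.5 medium / 0.8 large): medium effect.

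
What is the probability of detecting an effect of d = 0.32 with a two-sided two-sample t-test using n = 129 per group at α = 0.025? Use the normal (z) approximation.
Power ≈ 0.63

Power calculation (two-sample t-test, normal approximation):
z_β = d · √(n/2) - z_{α/2}
z_β = 0.32 · √(129/2) - 2.241
z_β = 0.32 · 8.031 - 2.241
z_β = 0.329

Power = Φ(z_β) = Φ(0.329) ≈ 0.629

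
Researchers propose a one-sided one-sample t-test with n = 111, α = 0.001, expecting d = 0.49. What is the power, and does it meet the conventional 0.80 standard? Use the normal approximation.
Power ≈ 0.98; the study is adequately powered (power ≥ 0.80)

Power calculation (one-sample t-test, normal approximation):
z_β = d · √n - z_α
z_β = 0.49 · √111 - 3.090
z_β = 0.49 · 10.536 - 3.090
z_β = 2.072

Power = Φ(z_β) = Φ(2.072) ≈ 0.981

Effect size d = 0.49 is small by Cohen's convention (0.2/0.5/0.8).

Threshold: power ≥ 0.80 is conventionally adequate.
Power ≈ 0.98 → the study is adequately powered (power ≥ 0.80).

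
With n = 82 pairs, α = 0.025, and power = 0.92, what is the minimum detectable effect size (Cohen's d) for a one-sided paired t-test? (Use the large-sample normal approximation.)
d ≈ 0.37

Minimum detectable effect (paired t-test, normal approximation):
d = (z_α + z_β) / √n
d = (1.960 + 1.405) / √82
d = 3.365 / 9.055
d ≈ 0.37

By Cohen's convention (0.2 small / 0.5 medium / 0.8 large): small effect.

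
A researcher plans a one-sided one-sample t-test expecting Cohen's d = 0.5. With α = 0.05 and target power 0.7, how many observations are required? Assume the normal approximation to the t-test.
n = 19

Sample size formula (one-sample t-test, normal approximation):
n = ((z_α + z_β) / d)²

z_α = 1.645 (for α = 0.05, one-sided)
z_β = 0.524 (for power = 0.7)
d = 0.5

n = ((1.645 + 0.524) / 0.5)²
n = (4.338)²
n ≈ 18.82
Round up to the next whole number: n = 19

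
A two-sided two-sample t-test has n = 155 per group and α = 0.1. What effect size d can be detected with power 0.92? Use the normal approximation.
d ≈ 0.35

Minimum detectable effect (two-sample t-test, normal approximation):
d = (z_{α/2} + z_β) / √(n/2)
d = (1.645 + 1.405) / √(155/2)
d = 3.050 / 8.803
d ≈ 0.35

By Cohen's convention (0.2 small / 0.5 medium / 0.8 large): small effect.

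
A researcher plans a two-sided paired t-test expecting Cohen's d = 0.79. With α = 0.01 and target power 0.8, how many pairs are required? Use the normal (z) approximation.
n = 19 pairs

Sample size formula (paired t-test, normal approximation):
n = ((z_{α/2} + z_β) / d)²

z_{α/2} = 2.576 (for α = 0.01, two-sided)
z_β = 0.842 (for power = 0.8)
d = 0.79

n = ((2.576 + 0.842) / 0.79)²
n = (4.327)²
n ≈ 18.72
Round up to the next whole number: n = 19 pairs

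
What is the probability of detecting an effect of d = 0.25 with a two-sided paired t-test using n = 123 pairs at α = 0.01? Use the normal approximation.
Power ≈ 0.58

Power calculation (paired t-test, normal approximation):
z_β = d · √n - z_{α/2}
z_β = 0.25 · √123 - 2.576
z_β = 0.25 · 11.091 - 2.576
z_β = 0.197

Power = Φ(z_β) = Φ(0.197) ≈ 0.578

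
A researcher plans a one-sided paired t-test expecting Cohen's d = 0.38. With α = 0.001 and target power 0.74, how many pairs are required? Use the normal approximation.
n = 97 pairs

Sample size formula (paired t-test, normal approximation):
n = ((z_α + z_β) / d)²

z_α = 3.090 (for α = 0.001, one-sided)
z_β = 0.643 (for power = 0.74)
d = 0.38

n = ((3.090 + 0.643) / 0.38)²
n = (9.824)²
n ≈ 96.51
Round up to the next whole number: n = 97 pairs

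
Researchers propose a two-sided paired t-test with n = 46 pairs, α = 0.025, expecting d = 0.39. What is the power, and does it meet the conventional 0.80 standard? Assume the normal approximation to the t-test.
Power ≈ 0.66; the study is underpowered (power < 0.80)

Power calculation (paired t-test, normal approximation):
z_β = d · √n - z_{α/2}
z_β = 0.39 · √46 - 2.241
z_β = 0.39 · 6.782 - 2.241
z_β = 0.404

Power = Φ(z_β) = Φ(0.404) ≈ 0.657

Effect size d = 0.39 is small by Cohen's convention (0.2/0.5/0.8).

Threshold: power ≥ 0.80 is conventionally adequate.
Power ≈ 0.66 → the study is underpowered (power < 0.80).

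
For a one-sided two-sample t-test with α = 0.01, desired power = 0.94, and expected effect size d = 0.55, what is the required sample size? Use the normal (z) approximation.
n = 100 per group

Sample size formula (two-sample t-test, normal approximation):
n = 2 · ((z_α + z_β) / d)²

z_α = 2.326 (for α = 0.01, one-sided)
z_β = 1.555 (for power = 0.94)
d = 0.55

n = 2 · ((2.326 + 1.555) / 0.55)²
n = 2 · (7.056)²
n ≈ 99.57
Round up to the next whole number: n = 100 per group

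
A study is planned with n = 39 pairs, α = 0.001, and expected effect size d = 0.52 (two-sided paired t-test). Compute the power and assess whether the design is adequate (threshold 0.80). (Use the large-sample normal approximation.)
Power ≈ 0.48; the study is underpowered (power < 0.80)

Power calculation (paired t-test, normal approximation):
z_β = d · √n - z_{α/2}
z_β = 0.52 · √39 - 3.291
z_β = 0.52 · 6.245 - 3.291
z_β = -0.043

Power = Φ(z_β) = Φ(-0.043) ≈ 0.483

Effect size d = 0.52 is medium by Cohen's convention (0.2/0.5/0.8).

Threshold: power ≥ 0.80 is conventionally adequate.
Power ≈ 0.48 → the study is underpowered (power < 0.80).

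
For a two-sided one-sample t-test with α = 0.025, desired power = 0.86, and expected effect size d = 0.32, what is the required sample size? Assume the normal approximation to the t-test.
n = 108

Sample size formula (one-sample t-test, normal approximation):
n = ((z_{α/2} + z_β) / d)²

z_{α/2} = 2.241 (for α = 0.025, two-sided)
z_β = 1.080 (for power = 0.86)
d = 0.32

n = ((2.241 + 1.080) / 0.32)²
n = (10.378)²
n ≈ 107.70
Round up to the next whole number: n = 108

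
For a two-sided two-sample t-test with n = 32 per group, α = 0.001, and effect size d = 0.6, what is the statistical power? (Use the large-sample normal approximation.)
Power ≈ 0.19

Power calculation (two-sample t-test, normal approximation):
z_β = d · √(n/2) - z_{α/2}
z_β = 0.6 · √(32/2) - 3.291
z_β = 0.6 · 4.000 - 3.291
z_β = -0.891

Power = Φ(z_β) = Φ(-0.891) ≈ 0.187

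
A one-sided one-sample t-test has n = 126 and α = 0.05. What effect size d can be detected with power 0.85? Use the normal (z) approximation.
d ≈ 0.24

Minimum detectable effect (one-sample t-test, normal approximation):
d = (z_α + z_β) / √n
d = (1.645 + 1.036) / √126
d = 2.681 / 11.225
d ≈ 0.24

By Cohen's convention (0.2 small / 0.5 medium / 0.8 large): small effect.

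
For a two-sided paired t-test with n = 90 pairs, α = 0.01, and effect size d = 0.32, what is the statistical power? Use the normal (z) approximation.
Power ≈ 0.68

Power calculation (paired t-test, normal approximation):
z_β = d · √n - z_{α/2}
z_β = 0.32 · √90 - 2.576
z_β = 0.32 · 9.487 - 2.576
z_β = 0.460

Power = Φ(z_β) = Φ(0.460) ≈ 0.677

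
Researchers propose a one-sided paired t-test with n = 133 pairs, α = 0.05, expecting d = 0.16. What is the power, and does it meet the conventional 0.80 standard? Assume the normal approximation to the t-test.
Power ≈ 0.58; the study is underpowered (power < 0.80)

Power calculation (paired t-test, normal approximation):
z_β = d · √n - z_α
z_β = 0.16 · √133 - 1.645
z_β = 0.16 · 11.533 - 1.645
z_β = 0.200

Power = Φ(z_β) = Φ(0.200) ≈ 0.579

Effect size d = 0.16 is very small by Cohen's convention (0.2/0.5/0.8).

Threshold: power ≥ 0.80 is conventionally adequate.
Power ≈ 0.58 → the study is underpowered (power < 0.80).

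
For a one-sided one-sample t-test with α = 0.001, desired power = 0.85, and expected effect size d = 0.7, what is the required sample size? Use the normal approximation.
n = 35

Sample size formula (one-sample t-test, normal approximation):
n = ((z_α + z_β) / d)²

z_α = 3.090 (for α = 0.001, one-sided)
z_β = 1.036 (for power = 0.85)
d = 0.7

n = ((3.090 + 1.036) / 0.7)²
n = (5.894)²
n ≈ 34.74
Round up to the next whole number: n = 35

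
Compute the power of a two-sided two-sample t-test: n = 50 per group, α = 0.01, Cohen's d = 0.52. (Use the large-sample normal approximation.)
Power ≈ 0.51

Power calculation (two-sample t-test, normal approximation):
z_β = d · √(n/2) - z_{α/2}
z_β = 0.52 · √(50/2) - 2.576
z_β = 0.52 · 5.000 - 2.576
z_β = 0.024

Power = Φ(z_β) = Φ(0.024) ≈ 0.510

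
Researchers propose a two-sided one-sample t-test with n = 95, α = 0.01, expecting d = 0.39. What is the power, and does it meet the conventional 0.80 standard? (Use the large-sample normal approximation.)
Power ≈ 0.89; the study is adequately powered (power ≥ 0.80)

Power calculation (one-sample t-test, normal approximation):
z_β = d · √n - z_{α/2}
z_β = 0.39 · √95 - 2.576
z_β = 0.39 · 9.747 - 2.576
z_β = 1.225

Power = Φ(z_β) = Φ(1.225) ≈ 0.890

Effect size d = 0.39 is small by Cohen's convention (0.2/0.5/0.8).

Threshold: power ≥ 0.80 is conventionally adequate.
Power ≈ 0.89 → the study is adequately powered (power ≥ 0.80).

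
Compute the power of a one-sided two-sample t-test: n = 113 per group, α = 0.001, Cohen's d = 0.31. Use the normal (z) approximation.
Power ≈ 0.22

Power calculation (two-sample t-test, normal approximation):
z_β = d · √(n/2) - z_α
z_β = 0.31 · √(113/2) - 3.090
z_β = 0.31 · 7.517 - 3.090
z_β = -0.760

Power = Φ(z_β) = Φ(-0.760) ≈ 0.224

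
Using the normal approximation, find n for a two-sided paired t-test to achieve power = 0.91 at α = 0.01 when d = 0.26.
n = 227 pairs

Sample size formula (paired t-test, normal approximation):
n = ((z_{α/2} + z_β) / d)²

z_{α/2} = 2.576 (for α = 0.01, two-sided)
z_β = 1.341 (for power = 0.91)
d = 0.26

n = ((2.576 + 1.341) / 0.26)²
n = (15.065)²
n ≈ 226.95
Round up to the next whole number: n = 227 pairs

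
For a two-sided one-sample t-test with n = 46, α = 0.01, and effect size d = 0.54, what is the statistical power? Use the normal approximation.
Power ≈ 0.86

Power calculation (one-sample t-test, normal approximation):
z_β = d · √n - z_{α/2}
z_β = 0.54 · √46 - 2.576
z_β = 0.54 · 6.782 - 2.576
z_β = 1.087

Power = Φ(z_β) = Φ(1.087) ≈ 0.861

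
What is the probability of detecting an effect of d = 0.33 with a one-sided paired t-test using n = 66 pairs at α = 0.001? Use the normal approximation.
Power ≈ 0.34

Power calculation (paired t-test, normal approximation):
z_β = d · √n - z_α
z_β = 0.33 · √66 - 3.090
z_β = 0.33 · 8.124 - 3.090
z_β = -0.409

Power = Φ(z_β) = Φ(-0.409) ≈ 0.341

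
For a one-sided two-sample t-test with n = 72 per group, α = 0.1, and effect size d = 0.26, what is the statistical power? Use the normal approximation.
Power ≈ 0.61

Power calculation (two-sample t-test, normal approximation):
z_β = d · √(n/2) - z_α
z_β = 0.26 · √(72/2) - 1.282
z_β = 0.26 · 6.000 - 1.282
z_β = 0.278

Power = Φ(z_β) = Φ(0.278) ≈ 0.610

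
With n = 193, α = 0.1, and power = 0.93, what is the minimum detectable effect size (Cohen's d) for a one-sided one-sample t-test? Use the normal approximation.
d ≈ 0.20

Minimum detectable effect (one-sample t-test, normal approximation):
d = (z_α + z_β) / √n
d = (1.282 + 1.476) / √193
d = 2.757 / 13.892
d ≈ 0.20

By Cohen's convention (0.2 small / 0.5 medium / 0.8 large): small effect.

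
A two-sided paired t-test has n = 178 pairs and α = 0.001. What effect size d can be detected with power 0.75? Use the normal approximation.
d ≈ 0.30

Minimum detectable effect (paired t-test, normal approximation):
d = (z_{α/2} + z_β) / √n
d = (3.291 + 0.674) / √178
d = 3.965 / 13.342
d ≈ 0.30

By Cohen's convention (0.2 small / 0.5 medium / 0.8 large): small effect.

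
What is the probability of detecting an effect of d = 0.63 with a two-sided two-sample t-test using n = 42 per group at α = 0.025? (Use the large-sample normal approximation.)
Power ≈ 0.74

Power calculation (two-sample t-test, normal approximation):
z_β = d · √(n/2) - z_{α/2}
z_β = 0.63 · √(42/2) - 2.241
z_β = 0.63 · 4.583 - 2.241
z_β = 0.646

Power = Φ(z_β) = Φ(0.646) ≈ 0.741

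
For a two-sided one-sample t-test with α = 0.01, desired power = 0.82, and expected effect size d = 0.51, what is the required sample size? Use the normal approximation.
n = 47

Sample size formula (one-sample t-test, normal approximation):
n = ((z_{α/2} + z_β) / d)²

z_{α/2} = 2.576 (for α = 0.01, two-sided)
z_β = 0.915 (for power = 0.82)
d = 0.51

n = ((2.576 + 0.915) / 0.51)²
n = (6.845)²
n ≈ 46.85
Round up to the next whole number: n = 47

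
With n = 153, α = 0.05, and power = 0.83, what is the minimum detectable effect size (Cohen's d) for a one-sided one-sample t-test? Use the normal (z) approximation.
d ≈ 0.21

Minimum detectable effect (one-sample t-test, normal approximation):
d = (z_α + z_β) / √n
d = (1.645 + 0.954) / √153
d = 2.599 / 12.369
d ≈ 0.21

By Cohen's convention (0.2 small / 0.5 medium / 0.8 large): small effect.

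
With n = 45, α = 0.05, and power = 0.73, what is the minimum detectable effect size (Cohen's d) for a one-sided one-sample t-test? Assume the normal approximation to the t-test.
d ≈ 0.34

Minimum detectable effect (one-sample t-test, normal approximation):
d = (z_α + z_β) / √n
d = (1.645 + 0.613) / √45
d = 2.258 / 6.708
d ≈ 0.34

By Cohen's convention (0.2 small / 0.5 medium / 0.8 large): small effect.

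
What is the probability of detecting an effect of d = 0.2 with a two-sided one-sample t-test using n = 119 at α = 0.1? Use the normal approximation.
Power ≈ 0.70

Power calculation (one-sample t-test, normal approximation):
z_β = d · √n - z_{α/2}
z_β = 0.2 · √119 - 1.645
z_β = 0.2 · 10.909 - 1.645
z_β = 0.537

Power = Φ(z_β) = Φ(0.537) ≈ 0.704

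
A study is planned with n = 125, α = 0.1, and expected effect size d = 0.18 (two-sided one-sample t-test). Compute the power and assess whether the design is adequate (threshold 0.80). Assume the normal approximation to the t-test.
Power ≈ 0.64; the study is underpowered (power < 0.80)

Power calculation (one-sample t-test, normal approximation):
z_β = d · √n - z_{α/2}
z_β = 0.18 · √125 - 1.645
z_β = 0.18 · 11.180 - 1.645
z_β = 0.368

Power = Φ(z_β) = Φ(0.368) ≈ 0.643

Effect size d = 0.18 is very small by Cohen's convention (0.2/0.5/0.8).

Threshold: power ≥ 0.80 is conventionally adequate.
Power ≈ 0.64 → the study is underpowered (power < 0.80).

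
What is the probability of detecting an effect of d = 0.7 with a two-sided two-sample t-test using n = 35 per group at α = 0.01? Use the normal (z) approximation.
Power ≈ 0.64

Power calculation (two-sample t-test, normal approximation):
z_β = d · √(n/2) - z_{α/2}
z_β = 0.7 · √(35/2) - 2.576
z_β = 0.7 · 4.183 - 2.576
z_β = 0.352

Power = Φ(z_β) = Φ(0.352) ≈ 0.638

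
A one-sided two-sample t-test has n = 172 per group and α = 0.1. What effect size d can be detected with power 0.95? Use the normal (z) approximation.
d ≈ 0.32

Minimum detectable effect (two-sample t-test, normal approximation):
d = (z_α + z_β) / √(n/2)
d = (1.282 + 1.645) / √(172/2)
d = 2.926 / 9.274
d ≈ 0.32

By Cohen's convention (0.2 small / 0.5 medium / 0.8 large): small effect.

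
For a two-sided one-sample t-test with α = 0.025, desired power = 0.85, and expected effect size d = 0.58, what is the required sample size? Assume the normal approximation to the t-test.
n = 32

Sample size formula (one-sample t-test, normal approximation):
n = ((z_{α/2} + z_β) / d)²

z_{α/2} = 2.241 (for α = 0.025, two-sided)
z_β = 1.036 (for power = 0.85)
d = 0.58

n = ((2.241 + 1.036) / 0.58)²
n = (5.650)²
n ≈ 31.92
Round up to the next whole number: n = 32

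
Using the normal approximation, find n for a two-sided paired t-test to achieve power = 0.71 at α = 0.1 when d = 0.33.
n = 45 pairs

Sample size formula (paired t-test, normal approximation):
n = ((z_{α/2} + z_β) / d)²

z_{α/2} = 1.645 (for α = 0.1, two-sided)
z_β = 0.553 (for power = 0.71)
d = 0.33

n = ((1.645 + 0.553) / 0.33)²
n = (6.661)²
n ≈ 44.37
Round up to the next whole number: n = 45 pairs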